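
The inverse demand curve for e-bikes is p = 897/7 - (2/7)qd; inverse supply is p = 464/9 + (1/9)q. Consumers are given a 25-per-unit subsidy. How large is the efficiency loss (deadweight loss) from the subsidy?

Deadweight loss = 787.5

Pre-subsidy: 897/7 - (2/7)q = 464/9 + (1/9)q gives q* = 193 and p* = 73.
With the rebate, buyers effectively pay pb = ps − 25, where ps is the price sellers receive.
On the curves, pb = 897/7 - (2/7)q and ps = 464/9 + (1/9)q; the wedge ps − pb = 25 gives 464/9 + (1/9)q − (897/7 - (2/7)q) = 25, so q' = 256.
Then pb = 897/7 − (2/7)·256 = 55 and ps = 464/9 + (1/9)·256 = 80.
The subsidy expands output by 256 − 193 = 63 past the efficient level; on those units the gap between marginal cost and willingness to pay runs from 0 up to 25.
DWL = ½ × 25 × 63 = 787.5.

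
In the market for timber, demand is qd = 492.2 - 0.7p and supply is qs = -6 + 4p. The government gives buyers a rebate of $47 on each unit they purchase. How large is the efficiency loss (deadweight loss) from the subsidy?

Deadweight loss = $658

Pre-subsidy: 492.2 - 0.7p = -6 + 4p gives p* = 106, q* = 418.
With the rebate, buyers effectively pay pb = ps − 47, where ps is the price sellers receive.
Demand in terms of ps becomes qd = 492.2 − 0.7(ps − 47) = 525.1 - 0.7ps. Setting this equal to supply: 525.1 - 0.7ps = -6 + 4ps, so ps = 113.
Buyers pay pb = 113 − 47 = 66; q' = -6 + 4·113 = 446.
The subsidy expands output by 446 − 418 = 28 past the efficient level; on those units the gap between marginal cost and willingness to pay runs from 0 up to 47.
DWL = ½ × 47 × 28 = 658.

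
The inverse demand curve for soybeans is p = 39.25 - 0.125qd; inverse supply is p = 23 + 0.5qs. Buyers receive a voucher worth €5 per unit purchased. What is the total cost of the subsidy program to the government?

Government cost = €170

Pre-subsidy: 39.25 - 0.125q = 23 + 0.5q gives q* = 26 and p* = 36.
With the rebate, buyers effectively pay pb = ps − 5, where ps is the price sellers receive.
On the curves, pb = 39.25 - 0.125q and ps = 23 + 0.5q; the wedge ps − pb = 5 gives 23 + 0.5q − (39.25 - 0.125q) = 5, so q' = 34.
Then pb = 39.25 − 0.125·34 = 35 and ps = 23 + 0.5·34 = 40.
Government outlay = subsidy × quantity = 5 × 34 = 170.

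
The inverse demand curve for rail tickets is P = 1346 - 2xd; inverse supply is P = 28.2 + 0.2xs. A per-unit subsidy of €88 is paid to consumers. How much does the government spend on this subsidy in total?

Government cost = €56232

Pre-subsidy: 1346 - 2x = 28.2 + 0.2x gives x* = 599 and P* = 148.
With the rebate, buyers effectively pay Pb = Ps − 88, where Ps is the price sellers receive.
On the curves, Pb = 1346 - 2x and Ps = 28.2 + 0.2x; the wedge Ps − Pb = 88 gives 28.2 + 0.2x − (1346 - 2x) = 88, so x' = 639.
Then Pb = 1346 − 2·639 = 68 and Ps = 28.2 + 0.2·639 = 156.
Government outlay = subsidy × quantity = 88 × 639 = 56232.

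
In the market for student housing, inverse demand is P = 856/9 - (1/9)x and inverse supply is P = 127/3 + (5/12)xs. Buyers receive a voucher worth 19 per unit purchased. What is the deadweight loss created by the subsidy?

Pre-subsidy: 856/9 - (1/9)x = 127/3 + (5/12)x gives x* = 100 and P* = 84.
With the rebate, buyers effectively pay Pb = Ps − 19, where Ps is the price sellers receive.
On the curves, Pb = 856/9 - (1/9)x and Ps = 127/3 + (5/12)x; the wedge Ps − Pb = 19 gives 127/3 + (5/12)x − (856/9 - (1/9)x) = 19, so x' = 136.
Then Pb = 856/9 − (1/9)·136 = 80 and Ps = 127/3 + (5/12)·136 = 99.
The subsidy expands output by 136 − 100 = 36 past the efficient level; on those units the gap between marginal cost and willingness to pay runs from 0 up to 19.
DWL = ½ × 19 × 36 = 342.

Deadweight loss = 342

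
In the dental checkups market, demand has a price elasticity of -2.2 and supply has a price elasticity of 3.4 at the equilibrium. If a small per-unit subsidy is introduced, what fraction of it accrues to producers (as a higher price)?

For a small subsidy around the equilibrium, the benefit split depends on the relative slopes, which at a point are proportional to the elasticities.
Buyer share = εs/(εs + |εd|) = 3.4/(3.4 + 2.2) = 17/28; seller share = |εd|/(εs + |εd|) = 11/28.
So producers capture 11/28 of the subsidy.

Producer share = 11/28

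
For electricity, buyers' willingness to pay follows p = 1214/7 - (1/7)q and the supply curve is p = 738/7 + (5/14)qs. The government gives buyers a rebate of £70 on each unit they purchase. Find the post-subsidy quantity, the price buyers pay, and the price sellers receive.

q' = 276; buyers pay £134; sellers receive £204

Pre-subsidy: 1214/7 - (1/7)q = 738/7 + (5/14)q gives q* = 136 and p* = 154.
With the rebate, buyers effectively pay pb = ps − 70, where ps is the price sellers receive.
On the curves, pb = 1214/7 - (1/7)q and ps = 738/7 + (5/14)q; the wedge ps − pb = 70 gives 738/7 + (5/14)q − (1214/7 - (1/7)q) = 70, so q' = 276.
Then pb = 1214/7 − (1/7)·276 = 134 and ps = 738/7 + (5/14)·276 = 204.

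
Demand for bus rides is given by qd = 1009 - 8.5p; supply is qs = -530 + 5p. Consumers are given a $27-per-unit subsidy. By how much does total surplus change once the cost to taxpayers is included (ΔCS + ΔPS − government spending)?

Net change in total surplus = -$1147.5

Pre-subsidy: 1009 - 8.5p = -530 + 5p gives p* = 114, q* = 40.
With the rebate, buyers effectively pay pb = ps − 27, where ps is the price sellers receive.
Demand in terms of ps becomes qd = 1009 − 8.5(ps − 27) = 1238.5 - 8.5ps. Setting this equal to supply: 1238.5 - 8.5ps = -530 + 5ps, so ps = 131.
Buyers pay pb = 131 − 27 = 104; q' = -530 + 5·131 = 125.
ΔCS = ½(40 + 125)(114 − 104) = 825; ΔPS = ½(40 + 125)(131 − 114) = 1402.5.
Government spending = 27 × 125 = 3375.
Net change = 825 + 1402.5 − 3375 = -1147.5. The loss equals the DWL triangle ½·27·85.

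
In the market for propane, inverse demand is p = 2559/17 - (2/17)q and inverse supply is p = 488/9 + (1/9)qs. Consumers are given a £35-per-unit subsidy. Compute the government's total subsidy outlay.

Pre-subsidy: 2559/17 - (2/17)q = 488/9 + (1/9)q gives q* = 421 and p* = 101.
With the rebate, buyers effectively pay pb = ps − 35, where ps is the price sellers receive.
On the curves, pb = 2559/17 - (2/17)q and ps = 488/9 + (1/9)q; the wedge ps − pb = 35 gives 488/9 + (1/9)q − (2559/17 - (2/17)q) = 35, so q' = 574.
Then pb = 2559/17 − (2/17)·574 = 83 and ps = 488/9 + (1/9)·574 = 118.
Government outlay = subsidy × quantity = 35 × 574 = 20090.

Government cost = £20090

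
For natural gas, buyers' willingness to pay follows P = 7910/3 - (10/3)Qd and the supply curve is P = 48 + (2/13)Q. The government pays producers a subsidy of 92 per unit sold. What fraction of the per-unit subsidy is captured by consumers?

Consumer share = 65/68

Pre-subsidy: 7910/3 - (10/3)Q = 48 + (2/13)Q gives Q* = 50479/68 and P* = 5515/34.
With the subsidy, sellers receive Ps = Pb + 92 for each unit, where Pb is the price buyers pay.
On the curves, Pb = 7910/3 - (10/3)Q and Ps = 48 + (2/13)Q; the wedge Ps − Pb = 92 gives 48 + (2/13)Q − (7910/3 - (10/3)Q) = 92, so Q' = 52273/68.
Then Pb = 7910/3 − (10/3)·(52273/68) = 2525/34 and Ps = 48 + (2/13)·(52273/68) = 5653/34.
Buyers' price falls by P* − Pb = 5515/34 − 2525/34 = 1495/17; sellers' price rises by Ps − P* = 5653/34 − 5515/34 = 69/17.
So consumers capture (1495/17)/92 = 65/68 of each unit of subsidy.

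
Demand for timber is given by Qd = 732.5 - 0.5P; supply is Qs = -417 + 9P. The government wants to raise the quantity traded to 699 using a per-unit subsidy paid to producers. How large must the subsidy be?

Required subsidy s = 57 per unit

At Q = 699, invert demand for the buyer price: Pb = (732.5 − 699)/0.5 = 67; invert supply for the seller price: Ps = (699 − (-417))/9 = 124.
The subsidy must fill the gap: s = Ps − Pb = 124 − 67 = 57.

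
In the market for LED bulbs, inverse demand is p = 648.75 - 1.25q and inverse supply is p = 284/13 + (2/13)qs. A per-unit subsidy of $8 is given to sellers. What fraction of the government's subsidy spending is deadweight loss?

Pre-subsidy: 648.75 - 1.25q = 284/13 + (2/13)q gives q* = 32599/73 and p* = 6610/73.
With the subsidy, sellers receive ps = pb + 8 for each unit, where pb is the price buyers pay.
On the curves, pb = 648.75 - 1.25q and ps = 284/13 + (2/13)q; the wedge ps − pb = 8 gives 284/13 + (2/13)q − (648.75 - 1.25q) = 8, so q' = 33015/73.
Then pb = 648.75 − 1.25·(33015/73) = 6090/73 and ps = 284/13 + (2/13)·(33015/73) = 6674/73.
ΔCS = ½(32599/73 + 33015/73)(6610/73 − 6090/73) = 17059640/5329; ΔPS = ½(32599/73 + 33015/73)(6674/73 − 6610/73) = 2099648/5329.
Government spending = 8 × 33015/73 = 264120/73.
DWL = ½ × 8 × (33015/73 − 32599/73) = 1664/73; fraction = (1664/73) / (264120/73) = 208/33015.

DWL / government spending = 208/33015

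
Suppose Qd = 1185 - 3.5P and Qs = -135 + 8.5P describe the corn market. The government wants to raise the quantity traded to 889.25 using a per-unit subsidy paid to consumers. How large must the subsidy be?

Required subsidy s = 36 per unit

At Q = 889.25, invert demand for the buyer price: Pb = (1185 − 889.25)/3.5 = 84.5; invert supply for the seller price: Ps = (889.25 − (-135))/8.5 = 120.5.
The subsidy must fill the gap: s = Ps − Pb = 120.5 − 84.5 = 36.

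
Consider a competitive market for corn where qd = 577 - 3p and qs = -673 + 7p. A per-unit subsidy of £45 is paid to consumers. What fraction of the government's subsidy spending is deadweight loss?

Pre-subsidy: 577 - 3p = -673 + 7p gives p* = 125, q* = 202.
With the rebate, buyers effectively pay pb = ps − 45, where ps is the price sellers receive.
Demand in terms of ps becomes qd = 577 − 3(ps − 45) = 712 - 3ps. Setting this equal to supply: 712 - 3ps = -673 + 7ps, so ps = 138.5.
Buyers pay pb = 138.5 − 45 = 93.5; q' = -673 + 7·138.5 = 296.5.
ΔCS = ½(202 + 296.5)(125 − 93.5) = 7851.375; ΔPS = ½(202 + 296.5)(138.5 − 125) = 3364.875.
Government spending = 45 × 296.5 = 13342.5.
DWL = ½ × 45 × (296.5 − 202) = 2126.25; fraction = 2126.25 / 13342.5 = 189/1186.

DWL / government spending = 189/1186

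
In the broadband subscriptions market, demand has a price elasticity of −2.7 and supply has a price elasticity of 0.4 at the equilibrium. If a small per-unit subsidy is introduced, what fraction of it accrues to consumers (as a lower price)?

For a small subsidy around the equilibrium, the benefit split depends on the relative slopes, which at a point are proportional to the elasticities.
Buyer share = εs/(εs + |εd|) = 0.4/(0.4 + 2.7) = 4/31; seller share = |εd|/(εs + |εd|) = 27/31.

Consumer share = 4/31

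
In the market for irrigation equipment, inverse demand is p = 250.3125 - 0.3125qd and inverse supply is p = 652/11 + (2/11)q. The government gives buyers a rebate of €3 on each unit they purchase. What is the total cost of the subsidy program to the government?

Government cost = 34151/29

Pre-subsidy: 250.3125 - 0.3125q = 652/11 + (2/11)q gives q* = 33623/87 and p* = 11270/87.
With the rebate, buyers effectively pay pb = ps − 3, where ps is the price sellers receive.
On the curves, pb = 250.3125 - 0.3125q and ps = 652/11 + (2/11)q; the wedge ps − pb = 3 gives 652/11 + (2/11)q − (250.3125 - 0.3125q) = 3, so q' = 34151/87.
Then pb = 250.3125 − 0.3125·(34151/87) = 11105/87 and ps = 652/11 + (2/11)·(34151/87) = 11366/87.
Government outlay = subsidy × quantity = 3 × 34151/87 = 34151/29.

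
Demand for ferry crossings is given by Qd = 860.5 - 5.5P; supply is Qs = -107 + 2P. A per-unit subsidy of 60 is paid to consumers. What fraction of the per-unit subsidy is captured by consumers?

Pre-subsidy: 860.5 - 5.5P = -107 + 2P gives P* = 129, Q* = 151.
With the rebate, buyers effectively pay Pb = Ps − 60, where Ps is the price sellers receive.
Demand in terms of Ps becomes Qd = 860.5 − 5.5(Ps − 60) = 1190.5 - 5.5Ps. Setting this equal to supply: 1190.5 - 5.5Ps = -107 + 2Ps, so Ps = 173.
Buyers pay Pb = 173 − 60 = 113; Q' = -107 + 2·173 = 239.
Buyers' price falls by P* − Pb = 129 − 113 = 16; sellers' price rises by Ps − P* = 173 − 129 = 44.
So consumers capture 16/60 = 4/15 of each unit of subsidy.

Consumer share = 4/15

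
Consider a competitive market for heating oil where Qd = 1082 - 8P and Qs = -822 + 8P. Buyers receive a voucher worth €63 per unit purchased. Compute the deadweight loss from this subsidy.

Deadweight loss = €7938

Pre-subsidy: 1082 - 8P = -822 + 8P gives P* = 119, Q* = 130.
With the rebate, buyers effectively pay Pb = Ps − 63, where Ps is the price sellers receive.
Demand in terms of Ps becomes Qd = 1082 − 8(Ps − 63) = 1586 - 8Ps. Setting this equal to supply: 1586 - 8Ps = -822 + 8Ps, so Ps = 150.5.
Buyers pay Pb = 150.5 − 63 = 87.5; Q' = -822 + 8·150.5 = 382.
The subsidy expands output by 382 − 130 = 252 past the efficient level; on those units the gap between marginal cost and willingness to pay runs from 0 up to 63.
DWL = ½ × 63 × 252 = 7938.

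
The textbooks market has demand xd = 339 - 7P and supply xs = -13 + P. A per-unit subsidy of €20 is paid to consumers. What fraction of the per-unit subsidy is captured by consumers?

Pre-subsidy: 339 - 7P = -13 + P gives P* = 44, x* = 31.
With the rebate, buyers effectively pay Pb = Ps − 20, where Ps is the price sellers receive.
Demand in terms of Ps becomes xd = 339 − 7(Ps − 20) = 479 - 7Ps. Setting this equal to supply: 479 - 7Ps = -13 + Ps, so Ps = 61.5.
Buyers pay Pb = 61.5 − 20 = 41.5; x' = -13 + 1·61.5 = 48.5.
Buyers' price falls by P* − Pb = 44 − 41.5 = 2.5; sellers' price rises by Ps − P* = 61.5 − 44 = 17.5.
So consumers capture 2.5/20 = 0.125 of each unit of subsidy.

Consumer share = 0.125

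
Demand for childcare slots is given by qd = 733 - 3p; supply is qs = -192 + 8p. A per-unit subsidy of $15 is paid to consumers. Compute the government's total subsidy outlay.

Pre-subsidy: 733 - 3p = -192 + 8p gives p* = 925/11, q* = 5288/11.
With the rebate, buyers effectively pay pb = ps − 15, where ps is the price sellers receive.
Demand in terms of ps becomes qd = 733 − 3(ps − 15) = 778 - 3ps. Setting this equal to supply: 778 - 3ps = -192 + 8ps, so ps = 970/11.
Buyers pay pb = 970/11 − 15 = 805/11; q' = -192 + 8·(970/11) = 5648/11.
Government outlay = subsidy × quantity = 15 × 5648/11 = 84720/11.

Government cost = 84720/11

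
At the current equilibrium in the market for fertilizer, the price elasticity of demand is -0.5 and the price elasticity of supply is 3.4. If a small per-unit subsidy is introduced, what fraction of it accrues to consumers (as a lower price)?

Consumer share = 34/39

For a small subsidy around the equilibrium, the benefit split depends on the relative slopes, which at a point are proportional to the elasticities.
Buyer share = εs/(εs + |εd|) = 3.4/(3.4 + 0.5) = 34/39; seller share = |εd|/(εs + |εd|) = 5/39.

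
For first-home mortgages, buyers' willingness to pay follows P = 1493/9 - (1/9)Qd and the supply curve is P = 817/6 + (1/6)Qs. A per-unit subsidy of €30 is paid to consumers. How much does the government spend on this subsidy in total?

Government cost = €6450

Pre-subsidy: 1493/9 - (1/9)Q = 817/6 + (1/6)Q gives Q* = 107 and P* = 154.
With the rebate, buyers effectively pay Pb = Ps − 30, where Ps is the price sellers receive.
On the curves, Pb = 1493/9 - (1/9)Q and Ps = 817/6 + (1/6)Q; the wedge Ps − Pb = 30 gives 817/6 + (1/6)Q − (1493/9 - (1/9)Q) = 30, so Q' = 215.
Then Pb = 1493/9 − (1/9)·215 = 142 and Ps = 817/6 + (1/6)·215 = 172.
Government outlay = subsidy × quantity = 30 × 215 = 6450.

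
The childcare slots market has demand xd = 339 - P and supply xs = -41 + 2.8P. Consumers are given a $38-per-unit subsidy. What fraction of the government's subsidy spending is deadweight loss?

DWL / government spending = 14/267

Pre-subsidy: 339 - P = -41 + 2.8P gives P* = 100, x* = 239.
With the rebate, buyers effectively pay Pb = Ps − 38, where Ps is the price sellers receive.
Demand in terms of Ps becomes xd = 339 − 1(Ps − 38) = 377 - Ps. Setting this equal to supply: 377 - Ps = -41 + 2.8Ps, so Ps = 110.
Buyers pay Pb = 110 − 38 = 72; x' = -41 + 2.8·110 = 267.
ΔCS = ½(239 + 267)(100 − 72) = 7084; ΔPS = ½(239 + 267)(110 − 100) = 2530.
Government spending = 38 × 267 = 10146.
DWL = ½ × 38 × (267 − 239) = 532; fraction = 532 / 10146 = 14/267.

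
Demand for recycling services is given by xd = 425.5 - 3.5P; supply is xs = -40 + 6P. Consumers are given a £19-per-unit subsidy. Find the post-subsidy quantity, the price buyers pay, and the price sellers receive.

x' = 296; buyers pay £37; sellers receive £56

Pre-subsidy: 425.5 - 3.5P = -40 + 6P gives P* = 49, x* = 254.
With the rebate, buyers effectively pay Pb = Ps − 19, where Ps is the price sellers receive.
Demand in terms of Ps becomes xd = 425.5 − 3.5(Ps − 19) = 492 - 3.5Ps. Setting this equal to supply: 492 - 3.5Ps = -40 + 6Ps, so Ps = 56.
Buyers pay Pb = 56 − 19 = 37; x' = -40 + 6·56 = 296.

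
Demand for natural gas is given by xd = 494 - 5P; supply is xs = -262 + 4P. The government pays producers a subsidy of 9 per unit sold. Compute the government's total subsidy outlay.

Government cost = 846

Pre-subsidy: 494 - 5P = -262 + 4P gives P* = 84, x* = 74.
With the subsidy, sellers receive Ps = Pb + 9 for each unit, where Pb is the price buyers pay.
Supply in terms of Pb becomes xs = -262 + 4(Pb + 9) = -226 + 4Pb. Setting this equal to demand: 494 - 5Pb = -226 + 4Pb, so Pb = 80.
Sellers receive Ps = 80 + 9 = 89; x' = 494 − 5·80 = 94.
Government outlay = subsidy × quantity = 9 × 94 = 846.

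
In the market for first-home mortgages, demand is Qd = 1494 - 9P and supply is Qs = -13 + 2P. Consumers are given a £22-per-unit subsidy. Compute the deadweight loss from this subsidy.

Deadweight loss = £396

Pre-subsidy: 1494 - 9P = -13 + 2P gives P* = 137, Q* = 261.
With the rebate, buyers effectively pay Pb = Ps − 22, where Ps is the price sellers receive.
Demand in terms of Ps becomes Qd = 1494 − 9(Ps − 22) = 1692 - 9Ps. Setting this equal to supply: 1692 - 9Ps = -13 + 2Ps, so Ps = 155.
Buyers pay Pb = 155 − 22 = 133; Q' = -13 + 2·155 = 297.
The subsidy expands output by 297 − 261 = 36 past the efficient level; on those units the gap between marginal cost and willingness to pay runs from 0 up to 22.
DWL = ½ × 22 × 36 = 396.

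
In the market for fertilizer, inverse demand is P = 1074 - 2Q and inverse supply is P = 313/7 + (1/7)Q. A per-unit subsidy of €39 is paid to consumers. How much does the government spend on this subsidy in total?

Government cost = €19442.8

Pre-subsidy: 1074 - 2Q = 313/7 + (1/7)Q gives Q* = 1441/3 and P* = 340/3.
With the rebate, buyers effectively pay Pb = Ps − 39, where Ps is the price sellers receive.
On the curves, Pb = 1074 - 2Q and Ps = 313/7 + (1/7)Q; the wedge Ps − Pb = 39 gives 313/7 + (1/7)Q − (1074 - 2Q) = 39, so Q' = 7478/15.
Then Pb = 1074 − 2·(7478/15) = 1154/15 and Ps = 313/7 + (1/7)·(7478/15) = 1739/15.
Government outlay = subsidy × quantity = 39 × 7478/15 = 19442.8.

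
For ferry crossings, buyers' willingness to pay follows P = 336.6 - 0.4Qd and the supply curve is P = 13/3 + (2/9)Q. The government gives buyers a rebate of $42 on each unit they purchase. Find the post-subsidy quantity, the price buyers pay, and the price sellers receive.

Pre-subsidy: 336.6 - 0.4Q = 13/3 + (2/9)Q gives Q* = 534 and P* = 123.
With the rebate, buyers effectively pay Pb = Ps − 42, where Ps is the price sellers receive.
On the curves, Pb = 336.6 - 0.4Q and Ps = 13/3 + (2/9)Q; the wedge Ps − Pb = 42 gives 13/3 + (2/9)Q − (336.6 - 0.4Q) = 42, so Q' = 601.5.
Then Pb = 336.6 − 0.4·601.5 = 96 and Ps = 13/3 + (2/9)·601.5 = 138.

Q' = 601.5; buyers pay $96; sellers receive $138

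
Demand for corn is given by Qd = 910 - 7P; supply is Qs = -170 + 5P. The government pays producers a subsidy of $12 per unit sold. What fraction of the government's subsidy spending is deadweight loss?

Pre-subsidy: 910 - 7P = -170 + 5P gives P* = 90, Q* = 280.
With the subsidy, sellers receive Ps = Pb + 12 for each unit, where Pb is the price buyers pay.
Supply in terms of Pb becomes Qs = -170 + 5(Pb + 12) = -110 + 5Pb. Setting this equal to demand: 910 - 7Pb = -110 + 5Pb, so Pb = 85.
Sellers receive Ps = 85 + 12 = 97; Q' = 910 − 7·85 = 315.
ΔCS = ½(280 + 315)(90 − 85) = 1487.5; ΔPS = ½(280 + 315)(97 − 90) = 2082.5.
Government spending = 12 × 315 = 3780.
DWL = ½ × 12 × (315 − 280) = 210; fraction = 210 / 3780 = 1/18.

DWL / government spending = 1/18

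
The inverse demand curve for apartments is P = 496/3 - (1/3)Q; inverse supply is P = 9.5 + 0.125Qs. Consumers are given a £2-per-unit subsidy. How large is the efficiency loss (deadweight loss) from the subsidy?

Deadweight loss = 48/11

Pre-subsidy: 496/3 - (1/3)Q = 9.5 + 0.125Q gives Q* = 340 and P* = 52.
With the rebate, buyers effectively pay Pb = Ps − 2, where Ps is the price sellers receive.
On the curves, Pb = 496/3 - (1/3)Q and Ps = 9.5 + 0.125Q; the wedge Ps − Pb = 2 gives 9.5 + 0.125Q − (496/3 - (1/3)Q) = 2, so Q' = 3788/11.
Then Pb = 496/3 − (1/3)·(3788/11) = 556/11 and Ps = 9.5 + 0.125·(3788/11) = 578/11.
The subsidy expands output by 3788/11 − 340 = 48/11 past the efficient level; on those units the gap between marginal cost and willingness to pay runs from 0 up to 2.
DWL = ½ × 2 × 48/11 = 48/11.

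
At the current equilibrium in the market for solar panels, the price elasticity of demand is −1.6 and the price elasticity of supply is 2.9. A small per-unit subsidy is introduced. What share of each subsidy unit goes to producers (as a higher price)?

Producer share = 16/45

For a small subsidy around the equilibrium, the benefit split depends on the relative slopes, which at a point are proportional to the elasticities.
Buyer share = εs/(εs + |εd|) = 2.9/(2.9 + 1.6) = 29/45; seller share = |εd|/(εs + |εd|) = 16/45.
So producers capture 16/45 of the subsidy.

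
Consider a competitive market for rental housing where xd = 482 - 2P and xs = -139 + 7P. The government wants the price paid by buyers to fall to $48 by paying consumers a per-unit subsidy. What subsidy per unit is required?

At a buyer price of 48, quantity demanded is 482 − 2·48 = 386.
Sellers supply 386 only when they receive Ps with -139 + 7·Ps = 386, i.e. Ps = 75.
s = Ps − Pb = 75 − 48 = 27.

Required subsidy s = $27 per unit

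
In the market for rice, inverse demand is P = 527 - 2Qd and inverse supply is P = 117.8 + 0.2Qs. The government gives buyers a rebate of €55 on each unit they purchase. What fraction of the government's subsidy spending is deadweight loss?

Pre-subsidy: 527 - 2Q = 117.8 + 0.2Q gives Q* = 186 and P* = 155.
With the rebate, buyers effectively pay Pb = Ps − 55, where Ps is the price sellers receive.
On the curves, Pb = 527 - 2Q and Ps = 117.8 + 0.2Q; the wedge Ps − Pb = 55 gives 117.8 + 0.2Q − (527 - 2Q) = 55, so Q' = 211.
Then Pb = 527 − 2·211 = 105 and Ps = 117.8 + 0.2·211 = 160.
ΔCS = ½(186 + 211)(155 − 105) = 9925; ΔPS = ½(186 + 211)(160 − 155) = 992.5.
Government spending = 55 × 211 = 11605.
DWL = ½ × 55 × (211 − 186) = 687.5; fraction = 687.5 / 11605 = 25/422.

DWL / government spending = 25/422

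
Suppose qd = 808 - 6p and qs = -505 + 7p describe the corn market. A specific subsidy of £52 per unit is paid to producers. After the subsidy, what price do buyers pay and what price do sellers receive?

Buyers pay £73; sellers receive £125

Pre-subsidy: 808 - 6p = -505 + 7p gives p* = 101, q* = 202.
With the subsidy, sellers receive ps = pb + 52 for each unit, where pb is the price buyers pay.
Supply in terms of pb becomes qs = -505 + 7(pb + 52) = -141 + 7pb. Setting this equal to demand: 808 - 6pb = -141 + 7pb, so pb = 73.
Sellers receive ps = 73 + 52 = 125; q' = 808 − 6·73 = 370.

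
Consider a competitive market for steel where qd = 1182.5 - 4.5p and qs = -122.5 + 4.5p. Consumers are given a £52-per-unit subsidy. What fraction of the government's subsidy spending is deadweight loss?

DWL / government spending = 117/1294

Pre-subsidy: 1182.5 - 4.5p = -122.5 + 4.5p gives p* = 145, q* = 530.
With the rebate, buyers effectively pay pb = ps − 52, where ps is the price sellers receive.
Demand in terms of ps becomes qd = 1182.5 − 4.5(ps − 52) = 1416.5 - 4.5ps. Setting this equal to supply: 1416.5 - 4.5ps = -122.5 + 4.5ps, so ps = 171.
Buyers pay pb = 171 − 52 = 119; q' = -122.5 + 4.5·171 = 647.
ΔCS = ½(530 + 647)(145 − 119) = 15301; ΔPS = ½(530 + 647)(171 − 145) = 15301.
Government spending = 52 × 647 = 33644.
DWL = ½ × 52 × (647 − 530) = 3042; fraction = 3042 / 33644 = 117/1294.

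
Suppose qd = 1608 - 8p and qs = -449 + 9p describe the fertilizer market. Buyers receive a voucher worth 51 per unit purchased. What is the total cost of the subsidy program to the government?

Pre-subsidy: 1608 - 8p = -449 + 9p gives p* = 121, q* = 640.
With the rebate, buyers effectively pay pb = ps − 51, where ps is the price sellers receive.
Demand in terms of ps becomes qd = 1608 − 8(ps − 51) = 2016 - 8ps. Setting this equal to supply: 2016 - 8ps = -449 + 9ps, so ps = 145.
Buyers pay pb = 145 − 51 = 94; q' = -449 + 9·145 = 856.
Government outlay = subsidy × quantity = 51 × 856 = 43656.

Government cost = 43656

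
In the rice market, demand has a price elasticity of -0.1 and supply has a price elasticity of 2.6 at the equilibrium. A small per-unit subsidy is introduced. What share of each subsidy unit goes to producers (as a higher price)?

Producer share = 1/27

For a small subsidy around the equilibrium, the benefit split depends on the relative slopes, which at a point are proportional to the elasticities.
Buyer share = εs/(εs + |εd|) = 2.6/(2.6 + 0.1) = 26/27; seller share = |εd|/(εs + |εd|) = 1/27.
So producers capture 1/27 of the subsidy.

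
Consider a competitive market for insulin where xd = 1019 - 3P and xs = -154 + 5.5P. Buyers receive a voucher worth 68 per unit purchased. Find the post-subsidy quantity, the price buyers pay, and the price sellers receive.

x' = 737; buyers pay 94; sellers receive 162

Pre-subsidy: 1019 - 3P = -154 + 5.5P gives P* = 138, x* = 605.
With the rebate, buyers effectively pay Pb = Ps − 68, where Ps is the price sellers receive.
Demand in terms of Ps becomes xd = 1019 − 3(Ps − 68) = 1223 - 3Ps. Setting this equal to supply: 1223 - 3Ps = -154 + 5.5Ps, so Ps = 162.
Buyers pay Pb = 162 − 68 = 94; x' = -154 + 5.5·162 = 737.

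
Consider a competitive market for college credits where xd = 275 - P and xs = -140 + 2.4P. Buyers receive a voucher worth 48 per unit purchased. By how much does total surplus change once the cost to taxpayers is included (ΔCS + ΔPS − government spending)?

Net change in total surplus = -13824/17

Pre-subsidy: 275 - P = -140 + 2.4P gives P* = 2075/17, x* = 2600/17.
With the rebate, buyers effectively pay Pb = Ps − 48, where Ps is the price sellers receive.
Demand in terms of Ps becomes xd = 275 − 1(Ps − 48) = 323 - Ps. Setting this equal to supply: 323 - Ps = -140 + 2.4Ps, so Ps = 2315/17.
Buyers pay Pb = 2315/17 − 48 = 1499/17; x' = -140 + 2.4·(2315/17) = 3176/17.
ΔCS = ½(2600/17 + 3176/17)(2075/17 − 1499/17) = 1663488/289; ΔPS = ½(2600/17 + 3176/17)(2315/17 − 2075/17) = 693120/289.
Government spending = 48 × 3176/17 = 152448/17.
Net change = 1663488/289 + 693120/289 − 152448/17 = -13824/17. The loss equals the DWL triangle ½·48·576/17.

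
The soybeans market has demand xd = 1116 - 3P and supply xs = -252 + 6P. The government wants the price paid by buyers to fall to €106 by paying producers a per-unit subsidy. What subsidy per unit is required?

At a buyer price of 106, quantity demanded is 1116 − 3·106 = 798.
Sellers supply 798 only when they receive Ps with -252 + 6·Ps = 798, i.e. Ps = 175.
s = Ps − Pb = 175 − 106 = 69.

Required subsidy s = €69 per unit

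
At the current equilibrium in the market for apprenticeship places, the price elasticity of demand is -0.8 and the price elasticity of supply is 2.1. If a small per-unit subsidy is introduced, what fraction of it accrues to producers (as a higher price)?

For a small subsidy around the equilibrium, the benefit split depends on the relative slopes, which at a point are proportional to the elasticities.
Buyer share = εs/(εs + |εd|) = 2.1/(2.1 + 0.8) = 21/29; seller share = |εd|/(εs + |εd|) = 8/29.
So producers capture 8/29 of the subsidy.

Producer share = 8/29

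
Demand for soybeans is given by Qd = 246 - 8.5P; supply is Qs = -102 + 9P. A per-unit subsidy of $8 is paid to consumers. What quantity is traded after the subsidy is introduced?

Q' = 3918/35

Pre-subsidy: 246 - 8.5P = -102 + 9P gives P* = 696/35, Q* = 2694/35.
With the rebate, buyers effectively pay Pb = Ps − 8, where Ps is the price sellers receive.
Demand in terms of Ps becomes Qd = 246 − 8.5(Ps − 8) = 314 - 8.5Ps. Setting this equal to supply: 314 - 8.5Ps = -102 + 9Ps, so Ps = 832/35.
Buyers pay Pb = 832/35 − 8 = 552/35; Q' = -102 + 9·(832/35) = 3918/35.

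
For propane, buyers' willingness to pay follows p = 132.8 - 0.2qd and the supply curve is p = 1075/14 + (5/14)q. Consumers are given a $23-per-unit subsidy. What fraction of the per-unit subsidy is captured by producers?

Producer share = 25/39

Pre-subsidy: 132.8 - 0.2q = 1075/14 + (5/14)q gives q* = 1307/13 and p* = 1465/13.
With the rebate, buyers effectively pay pb = ps − 23, where ps is the price sellers receive.
On the curves, pb = 132.8 - 0.2q and ps = 1075/14 + (5/14)q; the wedge ps − pb = 23 gives 1075/14 + (5/14)q − (132.8 - 0.2q) = 23, so q' = 5531/39.
Then pb = 132.8 − 0.2·(5531/39) = 4073/39 and ps = 1075/14 + (5/14)·(5531/39) = 4970/39.
Buyers' price falls by p* − pb = 1465/13 − 4073/39 = 322/39; sellers' price rises by ps − p* = 4970/39 − 1465/13 = 575/39.
So producers capture (575/39)/23 = 25/39 of each unit of subsidy.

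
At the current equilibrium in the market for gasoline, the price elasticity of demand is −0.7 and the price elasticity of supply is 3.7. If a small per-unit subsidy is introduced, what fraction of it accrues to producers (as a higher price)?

For a small subsidy around the equilibrium, the benefit split depends on the relative slopes, which at a point are proportional to the elasticities.
Buyer share = εs/(εs + |εd|) = 3.7/(3.7 + 0.7) = 37/44; seller share = |εd|/(εs + |εd|) = 7/44.
So producers capture 7/44 of the subsidy.

Producer share = 7/44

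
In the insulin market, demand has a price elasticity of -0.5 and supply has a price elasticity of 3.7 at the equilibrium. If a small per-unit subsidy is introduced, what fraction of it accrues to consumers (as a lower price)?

Consumer share = 37/42

For a small subsidy around the equilibrium, the benefit split depends on the relative slopes, which at a point are proportional to the elasticities.
Buyer share = εs/(εs + |εd|) = 3.7/(3.7 + 0.5) = 37/42; seller share = |εd|/(εs + |εd|) = 5/42.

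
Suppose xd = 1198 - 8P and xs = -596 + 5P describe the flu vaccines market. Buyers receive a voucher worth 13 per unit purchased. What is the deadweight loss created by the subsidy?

Deadweight loss = 260

Pre-subsidy: 1198 - 8P = -596 + 5P gives P* = 138, x* = 94.
With the rebate, buyers effectively pay Pb = Ps − 13, where Ps is the price sellers receive.
Demand in terms of Ps becomes xd = 1198 − 8(Ps − 13) = 1302 - 8Ps. Setting this equal to supply: 1302 - 8Ps = -596 + 5Ps, so Ps = 146.
Buyers pay Pb = 146 − 13 = 133; x' = -596 + 5·146 = 134.
The subsidy expands output by 134 − 94 = 40 past the efficient level; on those units the gap between marginal cost and willingness to pay runs from 0 up to 13.
DWL = ½ × 13 × 40 = 260.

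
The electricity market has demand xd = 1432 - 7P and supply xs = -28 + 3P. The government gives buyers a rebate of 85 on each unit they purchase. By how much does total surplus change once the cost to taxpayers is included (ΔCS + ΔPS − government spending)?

Pre-subsidy: 1432 - 7P = -28 + 3P gives P* = 146, x* = 410.
With the rebate, buyers effectively pay Pb = Ps − 85, where Ps is the price sellers receive.
Demand in terms of Ps becomes xd = 1432 − 7(Ps − 85) = 2027 - 7Ps. Setting this equal to supply: 2027 - 7Ps = -28 + 3Ps, so Ps = 205.5.
Buyers pay Pb = 205.5 − 85 = 120.5; x' = -28 + 3·205.5 = 588.5.
ΔCS = ½(410 + 588.5)(146 − 120.5) = 12730.875; ΔPS = ½(410 + 588.5)(205.5 − 146) = 29705.375.
Government spending = 85 × 588.5 = 50022.5.
Net change = 12730.875 + 29705.375 − 50022.5 = -7586.25. The loss equals the DWL triangle ½·85·178.5.

Net change in total surplus = -7586.25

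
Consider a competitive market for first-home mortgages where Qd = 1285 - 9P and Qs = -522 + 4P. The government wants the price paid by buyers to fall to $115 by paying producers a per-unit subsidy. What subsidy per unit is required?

Required subsidy s = $78 per unit

At a buyer price of 115, quantity demanded is 1285 − 9·115 = 250.
Sellers supply 250 only when they receive Ps with -522 + 4·Ps = 250, i.e. Ps = 193.
s = Ps − Pb = 193 − 115 = 78.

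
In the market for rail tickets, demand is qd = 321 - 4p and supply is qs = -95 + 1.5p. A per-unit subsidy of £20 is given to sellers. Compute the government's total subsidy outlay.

Pre-subsidy: 321 - 4p = -95 + 1.5p gives p* = 832/11, q* = 203/11.
With the subsidy, sellers receive ps = pb + 20 for each unit, where pb is the price buyers pay.
Supply in terms of pb becomes qs = -95 + 1.5(pb + 20) = -65 + 1.5pb. Setting this equal to demand: 321 - 4pb = -65 + 1.5pb, so pb = 772/11.
Sellers receive ps = 772/11 + 20 = 992/11; q' = 321 − 4·(772/11) = 443/11.
Government outlay = subsidy × quantity = 20 × 443/11 = 8860/11.

Government cost = 8860/11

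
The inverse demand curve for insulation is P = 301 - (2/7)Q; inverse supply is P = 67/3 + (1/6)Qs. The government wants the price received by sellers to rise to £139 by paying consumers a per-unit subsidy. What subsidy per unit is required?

At a seller price of 139, quantity supplied is -134 + 6·139 = 700.
Buyers absorb 700 only when they pay Pb = 301 − (2/7)·700 = 101.
s = Ps − Pb = 139 − 101 = 38.

Required subsidy s = £38 per unit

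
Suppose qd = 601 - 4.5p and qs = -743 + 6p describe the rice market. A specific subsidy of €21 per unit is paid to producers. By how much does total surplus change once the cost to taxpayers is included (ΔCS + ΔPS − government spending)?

Net change in total surplus = -€567

Pre-subsidy: 601 - 4.5p = -743 + 6p gives p* = 128, q* = 25.
With the subsidy, sellers receive ps = pb + 21 for each unit, where pb is the price buyers pay.
Supply in terms of pb becomes qs = -743 + 6(pb + 21) = -617 + 6pb. Setting this equal to demand: 601 - 4.5pb = -617 + 6pb, so pb = 116.
Sellers receive ps = 116 + 21 = 137; q' = 601 − 4.5·116 = 79.
ΔCS = ½(25 + 79)(128 − 116) = 624; ΔPS = ½(25 + 79)(137 − 128) = 468.
Government spending = 21 × 79 = 1659.
Net change = 624 + 468 − 1659 = -567. The loss equals the DWL triangle ½·21·54.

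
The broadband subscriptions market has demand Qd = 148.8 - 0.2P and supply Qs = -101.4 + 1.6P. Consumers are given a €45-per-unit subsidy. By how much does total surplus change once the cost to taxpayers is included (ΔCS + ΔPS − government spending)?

Net change in total surplus = -€180

Pre-subsidy: 148.8 - 0.2P = -101.4 + 1.6P gives P* = 139, Q* = 121.
With the rebate, buyers effectively pay Pb = Ps − 45, where Ps is the price sellers receive.
Demand in terms of Ps becomes Qd = 148.8 − 0.2(Ps − 45) = 157.8 - 0.2Ps. Setting this equal to supply: 157.8 - 0.2Ps = -101.4 + 1.6Ps, so Ps = 144.
Buyers pay Pb = 144 − 45 = 99; Q' = -101.4 + 1.6·144 = 129.
ΔCS = ½(121 + 129)(139 − 99) = 5000; ΔPS = ½(121 + 129)(144 − 139) = 625.
Government spending = 45 × 129 = 5805.
Net change = 5000 + 625 − 5805 = -180. The loss equals the DWL triangle ½·45·8.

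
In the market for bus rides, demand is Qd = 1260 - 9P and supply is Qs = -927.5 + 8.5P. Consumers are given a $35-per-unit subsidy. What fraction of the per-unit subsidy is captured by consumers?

Pre-subsidy: 1260 - 9P = -927.5 + 8.5P gives P* = 125, Q* = 135.
With the rebate, buyers effectively pay Pb = Ps − 35, where Ps is the price sellers receive.
Demand in terms of Ps becomes Qd = 1260 − 9(Ps − 35) = 1575 - 9Ps. Setting this equal to supply: 1575 - 9Ps = -927.5 + 8.5Ps, so Ps = 143.
Buyers pay Pb = 143 − 35 = 108; Q' = -927.5 + 8.5·143 = 288.
Buyers' price falls by P* − Pb = 125 − 108 = 17; sellers' price rises by Ps − P* = 143 − 125 = 18.
So consumers capture 17/35 = 17/35 of each unit of subsidy.

Consumer share = 17/35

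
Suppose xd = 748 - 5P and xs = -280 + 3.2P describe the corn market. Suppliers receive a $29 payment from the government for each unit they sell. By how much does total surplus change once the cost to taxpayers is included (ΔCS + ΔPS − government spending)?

Net change in total surplus = -33640/41

Pre-subsidy: 748 - 5P = -280 + 3.2P gives P* = 5140/41, x* = 4968/41.
With the subsidy, sellers receive Ps = Pb + 29 for each unit, where Pb is the price buyers pay.
Supply in terms of Pb becomes xs = -280 + 3.2(Pb + 29) = -187.2 + 3.2Pb. Setting this equal to demand: 748 - 5Pb = -187.2 + 3.2Pb, so Pb = 4676/41.
Sellers receive Ps = 4676/41 + 29 = 5865/41; x' = 748 − 5·(4676/41) = 7288/41.
ΔCS = ½(4968/41 + 7288/41)(5140/41 − 4676/41) = 2843392/1681; ΔPS = ½(4968/41 + 7288/41)(5865/41 − 5140/41) = 4442800/1681.
Government spending = 29 × 7288/41 = 211352/41.
Net change = 2843392/1681 + 4442800/1681 − 211352/41 = -33640/41. The loss equals the DWL triangle ½·29·2320/41.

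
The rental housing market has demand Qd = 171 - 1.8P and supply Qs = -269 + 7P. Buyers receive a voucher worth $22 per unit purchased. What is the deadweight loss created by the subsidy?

Deadweight loss = $346.5

Pre-subsidy: 171 - 1.8P = -269 + 7P gives P* = 50, Q* = 81.
With the rebate, buyers effectively pay Pb = Ps − 22, where Ps is the price sellers receive.
Demand in terms of Ps becomes Qd = 171 − 1.8(Ps − 22) = 210.6 - 1.8Ps. Setting this equal to supply: 210.6 - 1.8Ps = -269 + 7Ps, so Ps = 54.5.
Buyers pay Pb = 54.5 − 22 = 32.5; Q' = -269 + 7·54.5 = 112.5.
The subsidy expands output by 112.5 − 81 = 31.5 past the efficient level; on those units the gap between marginal cost and willingness to pay runs from 0 up to 22.
DWL = ½ × 22 × 31.5 = 346.5.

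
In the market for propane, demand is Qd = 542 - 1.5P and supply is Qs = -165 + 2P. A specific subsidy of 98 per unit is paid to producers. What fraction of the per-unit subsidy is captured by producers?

Pre-subsidy: 542 - 1.5P = -165 + 2P gives P* = 202, Q* = 239.
With the subsidy, sellers receive Ps = Pb + 98 for each unit, where Pb is the price buyers pay.
Supply in terms of Pb becomes Qs = -165 + 2(Pb + 98) = 31 + 2Pb. Setting this equal to demand: 542 - 1.5Pb = 31 + 2Pb, so Pb = 146.
Sellers receive Ps = 146 + 98 = 244; Q' = 542 − 1.5·146 = 323.
Buyers' price falls by P* − Pb = 202 − 146 = 56; sellers' price rises by Ps − P* = 244 − 202 = 42.
So producers capture 42/98 = 3/7 of each unit of subsidy.

Producer share = 3/7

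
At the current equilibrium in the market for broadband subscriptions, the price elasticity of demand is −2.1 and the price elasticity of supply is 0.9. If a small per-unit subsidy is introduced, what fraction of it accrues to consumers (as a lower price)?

Consumer share = 0.3

For a small subsidy around the equilibrium, the benefit split depends on the relative slopes, which at a point are proportional to the elasticities.
Buyer share = εs/(εs + |εd|) = 0.9/(0.9 + 2.1) = 0.3; seller share = |εd|/(εs + |εd|) = 0.7.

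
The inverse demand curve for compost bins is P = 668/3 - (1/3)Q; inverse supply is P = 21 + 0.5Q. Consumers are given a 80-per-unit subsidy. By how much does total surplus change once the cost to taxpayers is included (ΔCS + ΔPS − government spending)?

Pre-subsidy: 668/3 - (1/3)Q = 21 + 0.5Q gives Q* = 242 and P* = 142.
With the rebate, buyers effectively pay Pb = Ps − 80, where Ps is the price sellers receive.
On the curves, Pb = 668/3 - (1/3)Q and Ps = 21 + 0.5Q; the wedge Ps − Pb = 80 gives 21 + 0.5Q − (668/3 - (1/3)Q) = 80, so Q' = 338.
Then Pb = 668/3 − (1/3)·338 = 110 and Ps = 21 + 0.5·338 = 190.
ΔCS = ½(242 + 338)(142 − 110) = 9280; ΔPS = ½(242 + 338)(190 − 142) = 13920.
Government spending = 80 × 338 = 27040.
Net change = 9280 + 13920 − 27040 = -3840. The loss equals the DWL triangle ½·80·96.

Net change in total surplus = -3840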